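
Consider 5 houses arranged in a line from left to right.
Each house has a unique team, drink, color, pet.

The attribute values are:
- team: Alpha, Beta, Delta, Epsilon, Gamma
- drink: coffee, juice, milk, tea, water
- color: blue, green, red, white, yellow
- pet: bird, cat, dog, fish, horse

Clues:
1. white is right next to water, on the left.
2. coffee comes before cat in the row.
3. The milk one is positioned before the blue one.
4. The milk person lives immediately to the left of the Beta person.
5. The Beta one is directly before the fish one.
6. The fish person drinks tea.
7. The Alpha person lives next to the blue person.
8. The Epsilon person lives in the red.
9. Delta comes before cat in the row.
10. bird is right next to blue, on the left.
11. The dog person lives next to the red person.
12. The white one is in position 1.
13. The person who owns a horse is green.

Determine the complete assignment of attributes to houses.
Solution:

House | Team | Drink | Color | Pet
----------------------------------
  1   | Alpha | milk | white | bird
  2   | Beta | water | blue | dog
  3   | Epsilon | tea | red | fish
  4   | Delta | coffee | green | horse
  5   | Gamma | juice | yellow | cat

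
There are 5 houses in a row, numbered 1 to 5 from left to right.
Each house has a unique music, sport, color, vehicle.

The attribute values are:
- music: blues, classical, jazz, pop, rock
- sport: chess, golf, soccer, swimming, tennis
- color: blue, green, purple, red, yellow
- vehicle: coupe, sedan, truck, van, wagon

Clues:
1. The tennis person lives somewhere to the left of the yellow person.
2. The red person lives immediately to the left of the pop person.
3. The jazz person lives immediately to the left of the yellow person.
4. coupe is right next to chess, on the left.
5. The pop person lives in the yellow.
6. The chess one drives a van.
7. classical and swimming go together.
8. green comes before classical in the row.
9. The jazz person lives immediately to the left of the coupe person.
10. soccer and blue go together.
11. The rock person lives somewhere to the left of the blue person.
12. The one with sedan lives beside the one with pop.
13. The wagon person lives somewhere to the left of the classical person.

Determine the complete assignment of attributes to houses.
Solution:

House | Music | Sport | Color | Vehicle
---------------------------------------
  1   | jazz | tennis | red | sedan
  2   | pop | golf | yellow | coupe
  3   | rock | chess | green | van
  4   | blues | soccer | blue | wagon
  5   | classical | swimming | purple | truck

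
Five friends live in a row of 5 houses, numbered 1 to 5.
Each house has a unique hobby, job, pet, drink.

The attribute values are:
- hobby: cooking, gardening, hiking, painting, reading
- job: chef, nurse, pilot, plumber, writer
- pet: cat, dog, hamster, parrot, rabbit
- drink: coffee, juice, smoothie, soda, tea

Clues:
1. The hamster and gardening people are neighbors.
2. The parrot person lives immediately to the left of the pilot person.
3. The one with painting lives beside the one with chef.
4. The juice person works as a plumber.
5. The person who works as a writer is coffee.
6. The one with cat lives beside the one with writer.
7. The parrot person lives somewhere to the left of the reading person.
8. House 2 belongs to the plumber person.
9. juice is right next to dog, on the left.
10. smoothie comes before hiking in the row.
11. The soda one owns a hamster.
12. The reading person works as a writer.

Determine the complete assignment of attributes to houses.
Solution:

House | Hobby | Job | Pet | Drink
---------------------------------
  1   | cooking | nurse | hamster | soda
  2   | gardening | plumber | parrot | juice
  3   | painting | pilot | dog | smoothie
  4   | hiking | chef | cat | tea
  5   | reading | writer | rabbit | coffee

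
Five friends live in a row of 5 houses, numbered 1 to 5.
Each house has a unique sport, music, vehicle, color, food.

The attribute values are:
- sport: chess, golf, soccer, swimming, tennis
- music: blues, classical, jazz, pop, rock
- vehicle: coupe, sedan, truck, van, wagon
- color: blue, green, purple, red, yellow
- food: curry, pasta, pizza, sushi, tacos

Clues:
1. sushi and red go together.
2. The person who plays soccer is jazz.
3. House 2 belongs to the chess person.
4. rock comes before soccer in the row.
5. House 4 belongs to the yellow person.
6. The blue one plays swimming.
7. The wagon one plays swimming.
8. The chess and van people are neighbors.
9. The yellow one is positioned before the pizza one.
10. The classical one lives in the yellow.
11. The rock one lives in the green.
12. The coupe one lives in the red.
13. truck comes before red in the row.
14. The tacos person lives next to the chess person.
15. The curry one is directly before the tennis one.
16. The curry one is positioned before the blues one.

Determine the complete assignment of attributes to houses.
Solution:

House | Sport | Music | Vehicle | Color | Food
----------------------------------------------
  1   | golf | rock | truck | green | tacos
  2   | chess | pop | coupe | red | sushi
  3   | soccer | jazz | van | purple | curry
  4   | tennis | classical | sedan | yellow | pasta
  5   | swimming | blues | wagon | blue | pizza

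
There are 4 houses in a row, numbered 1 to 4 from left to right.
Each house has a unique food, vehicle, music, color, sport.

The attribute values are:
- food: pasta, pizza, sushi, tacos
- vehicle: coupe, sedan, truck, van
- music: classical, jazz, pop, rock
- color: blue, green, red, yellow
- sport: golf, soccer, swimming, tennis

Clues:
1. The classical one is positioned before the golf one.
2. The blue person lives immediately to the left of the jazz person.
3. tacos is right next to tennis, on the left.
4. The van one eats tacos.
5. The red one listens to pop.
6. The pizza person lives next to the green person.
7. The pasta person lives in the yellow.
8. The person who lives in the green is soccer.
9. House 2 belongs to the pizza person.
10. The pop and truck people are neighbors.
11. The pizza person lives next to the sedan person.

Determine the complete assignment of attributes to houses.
Solution:

House | Food | Vehicle | Music | Color | Sport
----------------------------------------------
  1   | tacos | van | pop | red | swimming
  2   | pizza | truck | classical | blue | tennis
  3   | sushi | sedan | jazz | green | soccer
  4   | pasta | coupe | rock | yellow | golf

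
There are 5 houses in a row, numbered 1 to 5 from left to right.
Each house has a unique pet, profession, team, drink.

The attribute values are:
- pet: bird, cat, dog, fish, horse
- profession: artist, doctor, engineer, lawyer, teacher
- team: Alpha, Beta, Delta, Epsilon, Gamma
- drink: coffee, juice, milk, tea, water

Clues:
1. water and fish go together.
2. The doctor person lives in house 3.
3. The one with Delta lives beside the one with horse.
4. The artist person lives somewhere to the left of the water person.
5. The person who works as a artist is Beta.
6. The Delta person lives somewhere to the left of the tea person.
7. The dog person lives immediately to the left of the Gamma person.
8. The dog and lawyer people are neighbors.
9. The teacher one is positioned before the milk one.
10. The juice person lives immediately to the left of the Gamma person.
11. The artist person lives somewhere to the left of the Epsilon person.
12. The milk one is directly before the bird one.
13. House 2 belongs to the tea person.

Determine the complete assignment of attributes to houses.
Solution:

House | Pet | Profession | Team | Drink
---------------------------------------
  1   | dog | teacher | Delta | juice
  2   | horse | lawyer | Gamma | tea
  3   | cat | doctor | Alpha | milk
  4   | bird | artist | Beta | coffee
  5   | fish | engineer | Epsilon | water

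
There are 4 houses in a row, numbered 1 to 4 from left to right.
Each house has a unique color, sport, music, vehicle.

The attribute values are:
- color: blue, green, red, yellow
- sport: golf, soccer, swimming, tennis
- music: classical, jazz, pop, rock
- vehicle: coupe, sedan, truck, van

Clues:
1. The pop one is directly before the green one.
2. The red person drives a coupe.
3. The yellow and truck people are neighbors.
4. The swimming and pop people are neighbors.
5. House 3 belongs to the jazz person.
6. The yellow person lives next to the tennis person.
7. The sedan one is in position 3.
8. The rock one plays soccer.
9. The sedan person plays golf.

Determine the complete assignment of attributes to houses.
Solution:

House | Color | Sport | Music | Vehicle
---------------------------------------
  1   | yellow | swimming | classical | van
  2   | blue | tennis | pop | truck
  3   | green | golf | jazz | sedan
  4   | red | soccer | rock | coupe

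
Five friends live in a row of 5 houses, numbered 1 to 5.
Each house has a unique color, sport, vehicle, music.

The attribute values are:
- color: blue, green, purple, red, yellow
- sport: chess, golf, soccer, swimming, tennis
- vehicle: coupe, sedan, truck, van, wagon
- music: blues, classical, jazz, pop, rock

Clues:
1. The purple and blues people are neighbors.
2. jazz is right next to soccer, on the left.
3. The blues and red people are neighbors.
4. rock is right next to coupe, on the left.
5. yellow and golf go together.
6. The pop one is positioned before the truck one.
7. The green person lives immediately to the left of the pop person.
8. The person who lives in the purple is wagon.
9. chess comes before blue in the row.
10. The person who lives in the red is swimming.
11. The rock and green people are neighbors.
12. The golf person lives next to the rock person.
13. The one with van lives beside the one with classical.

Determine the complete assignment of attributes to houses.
Solution:

House | Color | Sport | Vehicle | Music
---------------------------------------
  1   | yellow | golf | sedan | jazz
  2   | purple | soccer | wagon | rock
  3   | green | chess | coupe | blues
  4   | red | swimming | van | pop
  5   | blue | tennis | truck | classical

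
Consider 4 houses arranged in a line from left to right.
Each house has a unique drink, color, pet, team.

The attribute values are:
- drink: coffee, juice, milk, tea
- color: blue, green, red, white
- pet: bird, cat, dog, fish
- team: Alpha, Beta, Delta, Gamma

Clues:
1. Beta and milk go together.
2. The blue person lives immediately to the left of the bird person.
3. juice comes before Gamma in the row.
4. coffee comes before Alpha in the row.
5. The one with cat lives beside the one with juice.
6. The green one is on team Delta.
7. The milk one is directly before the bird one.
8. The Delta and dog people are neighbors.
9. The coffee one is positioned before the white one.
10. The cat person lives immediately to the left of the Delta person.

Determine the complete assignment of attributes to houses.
Solution:

House | Drink | Color | Pet | Team
----------------------------------
  1   | milk | blue | cat | Beta
  2   | juice | green | bird | Delta
  3   | coffee | red | dog | Gamma
  4   | tea | white | fish | Alpha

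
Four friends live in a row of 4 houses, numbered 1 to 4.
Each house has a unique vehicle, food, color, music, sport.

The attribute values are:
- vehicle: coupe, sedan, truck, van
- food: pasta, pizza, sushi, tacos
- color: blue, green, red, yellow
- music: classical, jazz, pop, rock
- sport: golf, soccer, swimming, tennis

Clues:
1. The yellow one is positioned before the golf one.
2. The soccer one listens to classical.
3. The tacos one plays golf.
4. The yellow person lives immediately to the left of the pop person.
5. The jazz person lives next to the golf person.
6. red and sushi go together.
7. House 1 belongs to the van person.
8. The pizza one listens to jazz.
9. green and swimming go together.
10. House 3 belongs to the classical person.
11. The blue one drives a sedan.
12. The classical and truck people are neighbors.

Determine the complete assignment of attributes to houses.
Solution:

House | Vehicle | Food | Color | Music | Sport
----------------------------------------------
  1   | van | pizza | yellow | jazz | tennis
  2   | sedan | tacos | blue | pop | golf
  3   | coupe | sushi | red | classical | soccer
  4   | truck | pasta | green | rock | swimming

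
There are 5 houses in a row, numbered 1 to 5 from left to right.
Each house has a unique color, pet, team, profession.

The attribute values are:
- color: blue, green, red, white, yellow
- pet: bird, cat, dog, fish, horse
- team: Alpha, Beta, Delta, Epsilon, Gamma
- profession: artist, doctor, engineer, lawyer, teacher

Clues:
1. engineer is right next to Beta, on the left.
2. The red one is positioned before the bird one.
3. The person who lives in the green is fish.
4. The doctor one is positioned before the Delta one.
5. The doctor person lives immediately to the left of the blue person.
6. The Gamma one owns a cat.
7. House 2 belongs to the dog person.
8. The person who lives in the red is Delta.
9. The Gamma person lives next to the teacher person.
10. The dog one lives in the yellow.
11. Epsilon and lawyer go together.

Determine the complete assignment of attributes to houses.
Solution:

House | Color | Pet | Team | Profession
---------------------------------------
  1   | green | fish | Alpha | engineer
  2   | yellow | dog | Beta | doctor
  3   | blue | cat | Gamma | artist
  4   | red | horse | Delta | teacher
  5   | white | bird | Epsilon | lawyer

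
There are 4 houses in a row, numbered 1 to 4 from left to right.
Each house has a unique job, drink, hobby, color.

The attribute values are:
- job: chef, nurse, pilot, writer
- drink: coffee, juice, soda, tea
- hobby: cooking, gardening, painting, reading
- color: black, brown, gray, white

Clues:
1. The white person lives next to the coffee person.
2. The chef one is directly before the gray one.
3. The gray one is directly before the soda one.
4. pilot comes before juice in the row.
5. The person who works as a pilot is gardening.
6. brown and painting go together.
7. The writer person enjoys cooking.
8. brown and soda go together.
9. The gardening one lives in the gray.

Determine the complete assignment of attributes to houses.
Solution:

House | Job | Drink | Hobby | Color
-----------------------------------
  1   | chef | tea | reading | white
  2   | pilot | coffee | gardening | gray
  3   | nurse | soda | painting | brown
  4   | writer | juice | cooking | black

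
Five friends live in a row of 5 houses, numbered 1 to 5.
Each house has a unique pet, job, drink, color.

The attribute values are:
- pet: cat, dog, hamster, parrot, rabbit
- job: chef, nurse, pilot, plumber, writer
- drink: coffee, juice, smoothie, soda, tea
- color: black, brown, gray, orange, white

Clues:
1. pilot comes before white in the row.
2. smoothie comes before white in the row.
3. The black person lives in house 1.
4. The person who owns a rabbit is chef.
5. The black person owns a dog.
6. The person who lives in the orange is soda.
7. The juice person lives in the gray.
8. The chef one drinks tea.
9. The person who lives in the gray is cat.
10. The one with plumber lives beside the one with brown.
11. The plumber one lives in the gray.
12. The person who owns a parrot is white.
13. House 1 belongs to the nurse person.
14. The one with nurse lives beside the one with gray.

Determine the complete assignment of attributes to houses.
Solution:

House | Pet | Job | Drink | Color
---------------------------------
  1   | dog | nurse | smoothie | black
  2   | cat | plumber | juice | gray
  3   | rabbit | chef | tea | brown
  4   | hamster | pilot | soda | orange
  5   | parrot | writer | coffee | white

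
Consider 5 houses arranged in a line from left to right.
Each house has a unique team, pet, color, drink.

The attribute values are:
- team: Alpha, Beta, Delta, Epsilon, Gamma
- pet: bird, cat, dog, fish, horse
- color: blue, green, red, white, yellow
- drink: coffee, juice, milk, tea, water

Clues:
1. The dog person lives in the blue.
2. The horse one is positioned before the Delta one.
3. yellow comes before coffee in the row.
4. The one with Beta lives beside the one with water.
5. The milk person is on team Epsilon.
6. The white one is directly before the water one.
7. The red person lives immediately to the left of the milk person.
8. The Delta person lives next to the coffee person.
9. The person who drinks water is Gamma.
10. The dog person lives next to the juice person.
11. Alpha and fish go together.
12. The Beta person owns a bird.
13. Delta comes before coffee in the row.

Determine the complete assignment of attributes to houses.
Solution:

House | Team | Pet | Color | Drink
----------------------------------
  1   | Beta | bird | white | tea
  2   | Gamma | horse | red | water
  3   | Epsilon | dog | blue | milk
  4   | Delta | cat | yellow | juice
  5   | Alpha | fish | green | coffee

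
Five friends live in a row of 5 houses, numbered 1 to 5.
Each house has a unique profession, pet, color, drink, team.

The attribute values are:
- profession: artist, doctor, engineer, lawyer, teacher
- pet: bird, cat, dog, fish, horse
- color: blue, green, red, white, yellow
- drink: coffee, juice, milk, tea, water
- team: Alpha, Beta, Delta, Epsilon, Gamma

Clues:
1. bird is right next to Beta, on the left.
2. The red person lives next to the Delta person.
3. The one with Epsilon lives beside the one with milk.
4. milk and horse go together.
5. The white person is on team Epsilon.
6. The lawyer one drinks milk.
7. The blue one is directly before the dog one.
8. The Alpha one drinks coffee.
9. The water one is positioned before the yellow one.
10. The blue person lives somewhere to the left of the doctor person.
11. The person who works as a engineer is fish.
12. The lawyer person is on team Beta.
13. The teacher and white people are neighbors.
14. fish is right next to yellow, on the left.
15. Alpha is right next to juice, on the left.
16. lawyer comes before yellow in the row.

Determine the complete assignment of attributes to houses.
Solution:

House | Profession | Pet | Color | Drink | Team
-----------------------------------------------
  1   | teacher | cat | green | coffee | Alpha
  2   | artist | bird | white | juice | Epsilon
  3   | lawyer | horse | red | milk | Beta
  4   | engineer | fish | blue | water | Delta
  5   | doctor | dog | yellow | tea | Gamma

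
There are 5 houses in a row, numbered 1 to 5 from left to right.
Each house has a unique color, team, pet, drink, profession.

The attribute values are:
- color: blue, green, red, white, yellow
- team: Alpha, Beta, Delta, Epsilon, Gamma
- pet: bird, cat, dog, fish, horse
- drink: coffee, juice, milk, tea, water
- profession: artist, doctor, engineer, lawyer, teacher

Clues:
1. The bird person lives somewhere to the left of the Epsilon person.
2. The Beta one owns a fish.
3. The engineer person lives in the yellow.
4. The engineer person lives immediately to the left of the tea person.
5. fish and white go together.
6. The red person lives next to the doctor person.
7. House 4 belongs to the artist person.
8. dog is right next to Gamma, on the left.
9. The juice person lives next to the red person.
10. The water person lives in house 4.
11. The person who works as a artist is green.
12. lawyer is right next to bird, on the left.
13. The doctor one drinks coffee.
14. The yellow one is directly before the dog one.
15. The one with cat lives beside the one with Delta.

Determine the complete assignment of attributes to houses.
Solution:

House | Color | Team | Pet | Drink | Profession
-----------------------------------------------
  1   | yellow | Alpha | cat | juice | engineer
  2   | red | Delta | dog | tea | lawyer
  3   | blue | Gamma | bird | coffee | doctor
  4   | green | Epsilon | horse | water | artist
  5   | white | Beta | fish | milk | teacher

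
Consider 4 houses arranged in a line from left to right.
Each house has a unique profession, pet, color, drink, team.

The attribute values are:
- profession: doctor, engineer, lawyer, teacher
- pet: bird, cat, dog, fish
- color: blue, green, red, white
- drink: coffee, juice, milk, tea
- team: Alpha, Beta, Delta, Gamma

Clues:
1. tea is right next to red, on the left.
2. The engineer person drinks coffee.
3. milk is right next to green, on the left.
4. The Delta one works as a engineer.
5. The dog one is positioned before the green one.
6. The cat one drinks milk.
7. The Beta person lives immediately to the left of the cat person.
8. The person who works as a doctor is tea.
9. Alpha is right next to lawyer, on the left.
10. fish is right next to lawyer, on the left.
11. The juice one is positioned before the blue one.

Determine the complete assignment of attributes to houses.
Solution:

House | Profession | Pet | Color | Drink | Team
-----------------------------------------------
  1   | doctor | fish | white | tea | Alpha
  2   | lawyer | dog | red | juice | Beta
  3   | teacher | cat | blue | milk | Gamma
  4   | engineer | bird | green | coffee | Delta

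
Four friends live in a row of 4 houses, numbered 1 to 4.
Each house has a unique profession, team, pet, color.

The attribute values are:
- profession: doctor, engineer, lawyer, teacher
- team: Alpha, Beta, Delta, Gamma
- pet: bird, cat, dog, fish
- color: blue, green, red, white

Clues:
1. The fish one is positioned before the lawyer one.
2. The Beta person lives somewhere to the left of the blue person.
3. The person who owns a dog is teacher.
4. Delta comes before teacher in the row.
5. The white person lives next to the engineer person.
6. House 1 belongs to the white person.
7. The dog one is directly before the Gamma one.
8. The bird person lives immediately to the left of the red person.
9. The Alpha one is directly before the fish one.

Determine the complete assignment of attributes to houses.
Solution:

House | Profession | Team | Pet | Color
---------------------------------------
  1   | doctor | Alpha | bird | white
  2   | engineer | Delta | fish | red
  3   | teacher | Beta | dog | green
  4   | lawyer | Gamma | cat | blue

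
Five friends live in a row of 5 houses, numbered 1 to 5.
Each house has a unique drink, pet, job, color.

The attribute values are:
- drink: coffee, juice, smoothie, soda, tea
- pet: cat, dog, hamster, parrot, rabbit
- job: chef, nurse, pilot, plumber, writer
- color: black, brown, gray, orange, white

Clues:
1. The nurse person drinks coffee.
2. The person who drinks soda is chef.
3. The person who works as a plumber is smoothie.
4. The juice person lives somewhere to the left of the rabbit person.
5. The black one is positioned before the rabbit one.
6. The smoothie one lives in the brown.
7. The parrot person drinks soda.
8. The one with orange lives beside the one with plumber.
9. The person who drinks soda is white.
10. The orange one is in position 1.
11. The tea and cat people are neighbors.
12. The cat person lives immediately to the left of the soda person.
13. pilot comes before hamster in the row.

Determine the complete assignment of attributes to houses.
Solution:

House | Drink | Pet | Job | Color
---------------------------------
  1   | tea | dog | pilot | orange
  2   | smoothie | cat | plumber | brown
  3   | soda | parrot | chef | white
  4   | juice | hamster | writer | black
  5   | coffee | rabbit | nurse | gray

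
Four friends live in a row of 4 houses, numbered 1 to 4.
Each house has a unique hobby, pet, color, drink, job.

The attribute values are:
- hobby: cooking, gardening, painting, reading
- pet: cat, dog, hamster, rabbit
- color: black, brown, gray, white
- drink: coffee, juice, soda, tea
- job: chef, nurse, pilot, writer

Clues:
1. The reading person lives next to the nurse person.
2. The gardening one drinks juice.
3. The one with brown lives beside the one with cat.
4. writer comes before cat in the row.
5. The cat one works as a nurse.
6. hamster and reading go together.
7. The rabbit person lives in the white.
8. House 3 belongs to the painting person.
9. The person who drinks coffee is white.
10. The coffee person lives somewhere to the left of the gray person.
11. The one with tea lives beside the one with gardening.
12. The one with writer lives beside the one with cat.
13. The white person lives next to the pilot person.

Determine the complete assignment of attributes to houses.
Solution:

House | Hobby | Pet | Color | Drink | Job
-----------------------------------------
  1   | reading | hamster | brown | tea | writer
  2   | gardening | cat | black | juice | nurse
  3   | painting | rabbit | white | coffee | chef
  4   | cooking | dog | gray | soda | pilot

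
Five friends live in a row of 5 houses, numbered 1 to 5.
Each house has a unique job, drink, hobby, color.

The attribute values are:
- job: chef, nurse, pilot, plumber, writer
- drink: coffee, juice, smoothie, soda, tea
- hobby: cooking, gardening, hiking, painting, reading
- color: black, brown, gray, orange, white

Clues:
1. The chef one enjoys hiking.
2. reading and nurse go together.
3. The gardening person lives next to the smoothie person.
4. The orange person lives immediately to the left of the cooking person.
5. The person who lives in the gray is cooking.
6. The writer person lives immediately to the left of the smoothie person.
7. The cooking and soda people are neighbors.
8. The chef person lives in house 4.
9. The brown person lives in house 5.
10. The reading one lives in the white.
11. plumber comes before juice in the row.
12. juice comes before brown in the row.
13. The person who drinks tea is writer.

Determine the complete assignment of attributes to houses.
Solution:

House | Job | Drink | Hobby | Color
-----------------------------------
  1   | writer | tea | gardening | orange
  2   | plumber | smoothie | cooking | gray
  3   | nurse | soda | reading | white
  4   | chef | juice | hiking | black
  5   | pilot | coffee | painting | brown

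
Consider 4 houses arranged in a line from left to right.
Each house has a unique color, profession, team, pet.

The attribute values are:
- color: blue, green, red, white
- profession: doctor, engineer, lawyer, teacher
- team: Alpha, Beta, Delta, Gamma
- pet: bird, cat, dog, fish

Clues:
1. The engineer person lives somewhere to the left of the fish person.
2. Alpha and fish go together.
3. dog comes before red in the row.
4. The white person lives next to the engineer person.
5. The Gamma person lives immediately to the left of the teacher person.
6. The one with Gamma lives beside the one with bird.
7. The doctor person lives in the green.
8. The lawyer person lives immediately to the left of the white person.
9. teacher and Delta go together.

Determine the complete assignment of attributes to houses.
Solution:

House | Color | Profession | Team | Pet
---------------------------------------
  1   | blue | lawyer | Gamma | dog
  2   | white | teacher | Delta | bird
  3   | red | engineer | Beta | cat
  4   | green | doctor | Alpha | fish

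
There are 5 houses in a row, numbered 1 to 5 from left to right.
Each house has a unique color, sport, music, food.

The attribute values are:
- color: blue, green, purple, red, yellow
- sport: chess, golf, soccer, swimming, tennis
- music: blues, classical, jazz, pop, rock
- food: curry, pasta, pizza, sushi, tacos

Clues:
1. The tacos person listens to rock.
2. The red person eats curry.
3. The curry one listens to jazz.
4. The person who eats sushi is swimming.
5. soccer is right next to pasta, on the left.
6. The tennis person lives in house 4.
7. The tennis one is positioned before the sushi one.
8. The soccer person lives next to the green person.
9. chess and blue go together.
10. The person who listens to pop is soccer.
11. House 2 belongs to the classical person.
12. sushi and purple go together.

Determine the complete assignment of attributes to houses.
Solution:

House | Color | Sport | Music | Food
------------------------------------
  1   | yellow | soccer | pop | pizza
  2   | green | golf | classical | pasta
  3   | blue | chess | rock | tacos
  4   | red | tennis | jazz | curry
  5   | purple | swimming | blues | sushi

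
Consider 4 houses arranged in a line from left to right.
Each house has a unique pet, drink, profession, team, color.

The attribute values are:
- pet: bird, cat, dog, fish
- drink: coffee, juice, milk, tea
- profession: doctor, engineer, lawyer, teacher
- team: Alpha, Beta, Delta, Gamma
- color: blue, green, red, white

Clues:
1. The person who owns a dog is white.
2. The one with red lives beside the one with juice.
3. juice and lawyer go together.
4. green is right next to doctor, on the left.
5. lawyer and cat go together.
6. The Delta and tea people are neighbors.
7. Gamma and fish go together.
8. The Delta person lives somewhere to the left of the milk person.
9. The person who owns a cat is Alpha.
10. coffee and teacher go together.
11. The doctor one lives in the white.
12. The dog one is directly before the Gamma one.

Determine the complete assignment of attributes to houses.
Solution:

House | Pet | Drink | Profession | Team | Color
-----------------------------------------------
  1   | bird | coffee | teacher | Delta | green
  2   | dog | tea | doctor | Beta | white
  3   | fish | milk | engineer | Gamma | red
  4   | cat | juice | lawyer | Alpha | blue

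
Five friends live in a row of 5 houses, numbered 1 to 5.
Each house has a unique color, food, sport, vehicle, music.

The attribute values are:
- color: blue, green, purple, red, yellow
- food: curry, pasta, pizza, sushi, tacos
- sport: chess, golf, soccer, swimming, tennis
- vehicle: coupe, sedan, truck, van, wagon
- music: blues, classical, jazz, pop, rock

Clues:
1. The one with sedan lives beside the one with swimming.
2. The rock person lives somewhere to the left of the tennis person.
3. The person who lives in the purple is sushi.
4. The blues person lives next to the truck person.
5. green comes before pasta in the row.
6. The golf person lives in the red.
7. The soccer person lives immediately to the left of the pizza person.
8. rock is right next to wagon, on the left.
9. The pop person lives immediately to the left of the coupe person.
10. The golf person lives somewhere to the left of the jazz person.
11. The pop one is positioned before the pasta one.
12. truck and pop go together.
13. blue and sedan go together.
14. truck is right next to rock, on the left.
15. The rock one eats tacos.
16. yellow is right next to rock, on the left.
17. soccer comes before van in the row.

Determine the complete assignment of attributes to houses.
Solution:

House | Color | Food | Sport | Vehicle | Music
----------------------------------------------
  1   | blue | curry | soccer | sedan | blues
  2   | yellow | pizza | swimming | truck | pop
  3   | green | tacos | chess | coupe | rock
  4   | red | pasta | golf | wagon | classical
  5   | purple | sushi | tennis | van | jazz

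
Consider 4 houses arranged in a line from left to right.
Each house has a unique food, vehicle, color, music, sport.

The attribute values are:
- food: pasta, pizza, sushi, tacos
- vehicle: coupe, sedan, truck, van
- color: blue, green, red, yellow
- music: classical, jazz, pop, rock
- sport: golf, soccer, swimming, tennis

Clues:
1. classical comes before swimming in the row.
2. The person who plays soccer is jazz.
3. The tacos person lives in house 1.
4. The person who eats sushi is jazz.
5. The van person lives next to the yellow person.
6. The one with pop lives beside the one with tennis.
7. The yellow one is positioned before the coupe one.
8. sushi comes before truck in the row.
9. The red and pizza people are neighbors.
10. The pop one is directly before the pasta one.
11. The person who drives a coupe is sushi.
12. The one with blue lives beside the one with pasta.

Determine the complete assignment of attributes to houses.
Solution:

House | Food | Vehicle | Color | Music | Sport
----------------------------------------------
  1   | tacos | van | blue | pop | golf
  2   | pasta | sedan | yellow | classical | tennis
  3   | sushi | coupe | red | jazz | soccer
  4   | pizza | truck | green | rock | swimming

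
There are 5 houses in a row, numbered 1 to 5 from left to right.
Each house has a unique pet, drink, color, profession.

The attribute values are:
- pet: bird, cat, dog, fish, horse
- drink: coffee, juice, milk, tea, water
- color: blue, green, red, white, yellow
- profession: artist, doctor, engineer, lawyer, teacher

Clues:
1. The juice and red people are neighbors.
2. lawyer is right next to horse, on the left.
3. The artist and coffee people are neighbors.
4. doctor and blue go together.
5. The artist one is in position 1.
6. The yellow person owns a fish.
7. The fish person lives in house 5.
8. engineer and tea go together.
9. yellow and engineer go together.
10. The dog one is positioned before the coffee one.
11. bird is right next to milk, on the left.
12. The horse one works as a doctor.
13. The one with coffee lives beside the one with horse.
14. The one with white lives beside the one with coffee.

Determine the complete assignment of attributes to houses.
Solution:

House | Pet | Drink | Color | Profession
----------------------------------------
  1   | dog | juice | white | artist
  2   | bird | coffee | red | lawyer
  3   | horse | milk | blue | doctor
  4   | cat | water | green | teacher
  5   | fish | tea | yellow | engineer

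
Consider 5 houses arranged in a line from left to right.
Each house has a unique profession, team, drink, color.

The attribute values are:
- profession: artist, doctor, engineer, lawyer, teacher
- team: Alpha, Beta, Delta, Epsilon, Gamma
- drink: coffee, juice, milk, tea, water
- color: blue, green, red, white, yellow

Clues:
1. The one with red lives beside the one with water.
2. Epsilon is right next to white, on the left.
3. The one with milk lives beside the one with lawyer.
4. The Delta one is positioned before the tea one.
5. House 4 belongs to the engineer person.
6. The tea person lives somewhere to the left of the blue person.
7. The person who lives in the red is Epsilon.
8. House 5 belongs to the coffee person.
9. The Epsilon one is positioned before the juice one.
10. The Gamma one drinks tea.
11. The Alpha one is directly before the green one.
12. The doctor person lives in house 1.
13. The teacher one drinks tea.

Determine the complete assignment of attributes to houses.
Solution:

House | Profession | Team | Drink | Color
-----------------------------------------
  1   | doctor | Epsilon | milk | red
  2   | lawyer | Delta | water | white
  3   | teacher | Gamma | tea | yellow
  4   | engineer | Alpha | juice | blue
  5   | artist | Beta | coffee | green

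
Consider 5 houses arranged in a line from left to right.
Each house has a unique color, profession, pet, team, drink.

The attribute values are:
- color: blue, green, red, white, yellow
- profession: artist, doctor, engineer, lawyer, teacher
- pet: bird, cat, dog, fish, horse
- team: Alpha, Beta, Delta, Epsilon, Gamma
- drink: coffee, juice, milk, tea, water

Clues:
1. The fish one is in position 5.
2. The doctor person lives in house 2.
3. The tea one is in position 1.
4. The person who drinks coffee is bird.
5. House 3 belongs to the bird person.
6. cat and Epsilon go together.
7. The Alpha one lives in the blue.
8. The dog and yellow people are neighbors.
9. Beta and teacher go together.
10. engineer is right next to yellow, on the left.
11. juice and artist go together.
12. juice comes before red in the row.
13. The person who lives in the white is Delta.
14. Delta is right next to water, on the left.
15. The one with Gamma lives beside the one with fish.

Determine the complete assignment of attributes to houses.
Solution:

House | Color | Profession | Pet | Team | Drink
-----------------------------------------------
  1   | white | engineer | dog | Delta | tea
  2   | yellow | doctor | cat | Epsilon | water
  3   | blue | lawyer | bird | Alpha | coffee
  4   | green | artist | horse | Gamma | juice
  5   | red | teacher | fish | Beta | milk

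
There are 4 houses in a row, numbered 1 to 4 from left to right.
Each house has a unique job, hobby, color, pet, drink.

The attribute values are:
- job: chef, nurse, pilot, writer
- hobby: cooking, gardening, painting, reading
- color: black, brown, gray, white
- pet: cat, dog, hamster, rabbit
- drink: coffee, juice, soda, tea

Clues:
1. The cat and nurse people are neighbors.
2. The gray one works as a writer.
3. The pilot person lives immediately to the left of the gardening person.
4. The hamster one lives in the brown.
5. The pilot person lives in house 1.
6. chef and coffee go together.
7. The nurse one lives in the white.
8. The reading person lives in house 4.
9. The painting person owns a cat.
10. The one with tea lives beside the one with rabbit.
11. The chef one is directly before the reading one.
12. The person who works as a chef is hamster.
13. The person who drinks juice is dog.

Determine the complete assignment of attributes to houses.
Solution:

House | Job | Hobby | Color | Pet | Drink
-----------------------------------------
  1   | pilot | painting | black | cat | tea
  2   | nurse | gardening | white | rabbit | soda
  3   | chef | cooking | brown | hamster | coffee
  4   | writer | reading | gray | dog | juice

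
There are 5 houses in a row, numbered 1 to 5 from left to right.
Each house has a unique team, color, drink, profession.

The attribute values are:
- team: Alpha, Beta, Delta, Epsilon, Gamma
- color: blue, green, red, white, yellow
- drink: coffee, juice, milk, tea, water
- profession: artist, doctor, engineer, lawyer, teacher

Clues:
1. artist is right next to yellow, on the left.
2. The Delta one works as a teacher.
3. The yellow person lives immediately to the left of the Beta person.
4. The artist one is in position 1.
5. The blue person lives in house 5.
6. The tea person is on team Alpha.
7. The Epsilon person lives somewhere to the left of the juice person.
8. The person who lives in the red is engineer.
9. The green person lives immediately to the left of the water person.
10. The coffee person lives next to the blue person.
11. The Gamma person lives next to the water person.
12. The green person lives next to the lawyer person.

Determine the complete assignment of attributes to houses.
Solution:

House | Team | Color | Drink | Profession
-----------------------------------------
  1   | Gamma | green | milk | artist
  2   | Epsilon | yellow | water | lawyer
  3   | Beta | red | juice | engineer
  4   | Delta | white | coffee | teacher
  5   | Alpha | blue | tea | doctor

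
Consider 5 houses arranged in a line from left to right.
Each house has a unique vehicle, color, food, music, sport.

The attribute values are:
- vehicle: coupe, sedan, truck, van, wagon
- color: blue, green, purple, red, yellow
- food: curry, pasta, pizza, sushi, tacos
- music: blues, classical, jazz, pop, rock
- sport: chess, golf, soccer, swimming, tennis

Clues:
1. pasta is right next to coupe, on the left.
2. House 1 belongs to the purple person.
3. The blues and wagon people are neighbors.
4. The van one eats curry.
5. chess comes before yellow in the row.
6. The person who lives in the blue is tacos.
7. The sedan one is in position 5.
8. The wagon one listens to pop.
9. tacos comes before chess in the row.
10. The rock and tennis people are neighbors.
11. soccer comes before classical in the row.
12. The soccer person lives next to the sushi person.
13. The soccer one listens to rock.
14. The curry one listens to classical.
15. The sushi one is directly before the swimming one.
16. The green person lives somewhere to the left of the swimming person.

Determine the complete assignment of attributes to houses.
Solution:

House | Vehicle | Color | Food | Music | Sport
----------------------------------------------
  1   | truck | purple | pasta | rock | soccer
  2   | coupe | green | sushi | blues | tennis
  3   | wagon | blue | tacos | pop | swimming
  4   | van | red | curry | classical | chess
  5   | sedan | yellow | pizza | jazz | golf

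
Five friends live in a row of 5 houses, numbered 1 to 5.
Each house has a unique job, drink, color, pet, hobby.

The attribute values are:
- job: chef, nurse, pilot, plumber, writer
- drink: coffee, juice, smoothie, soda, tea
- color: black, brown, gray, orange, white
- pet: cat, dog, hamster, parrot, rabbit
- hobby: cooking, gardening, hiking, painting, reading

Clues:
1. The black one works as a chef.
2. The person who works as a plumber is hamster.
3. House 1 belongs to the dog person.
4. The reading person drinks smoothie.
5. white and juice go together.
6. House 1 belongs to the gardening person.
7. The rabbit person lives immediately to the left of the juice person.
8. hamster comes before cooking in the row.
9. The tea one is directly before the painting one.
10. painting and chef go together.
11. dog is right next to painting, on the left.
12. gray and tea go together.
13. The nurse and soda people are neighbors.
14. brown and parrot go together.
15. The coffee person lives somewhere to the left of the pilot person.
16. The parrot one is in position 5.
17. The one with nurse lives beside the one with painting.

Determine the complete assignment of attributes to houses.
Solution:

House | Job | Drink | Color | Pet | Hobby
-----------------------------------------
  1   | nurse | tea | gray | dog | gardening
  2   | chef | soda | black | rabbit | painting
  3   | plumber | juice | white | hamster | hiking
  4   | writer | coffee | orange | cat | cooking
  5   | pilot | smoothie | brown | parrot | reading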